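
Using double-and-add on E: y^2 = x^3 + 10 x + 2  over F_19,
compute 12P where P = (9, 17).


k = 12 = 1100_2 (binary, LSB first: 0011)
Double-and-add from P = (9, 17):
  bit 0 = 0: acc unchanged = O
  bit 1 = 0: acc unchanged = O
  bit 2 = 1: acc = O + (14, 13) = (14, 13)
  bit 3 = 1: acc = (14, 13) + (7, 15) = (7, 4)

12P = (7, 4)


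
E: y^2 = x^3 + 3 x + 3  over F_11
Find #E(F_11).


For each x in F_11, count y with y^2 = x^3 + 3 x + 3 mod 11:
  x = 0: RHS = 3, y in [5, 6]  -> 2 point(s)
  x = 5: RHS = 0, y in [0]  -> 1 point(s)
  x = 7: RHS = 4, y in [2, 9]  -> 2 point(s)
  x = 8: RHS = 0, y in [0]  -> 1 point(s)
  x = 9: RHS = 0, y in [0]  -> 1 point(s)
Affine points: 7. Add the point at infinity: total = 8.

#E(F_11) = 8


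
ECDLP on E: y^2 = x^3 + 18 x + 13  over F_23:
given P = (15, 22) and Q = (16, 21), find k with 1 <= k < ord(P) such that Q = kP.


Enumerate multiples of P until we hit Q = (16, 21):
  1P = (15, 22)
  2P = (1, 3)
  3P = (16, 21)
Match found at i = 3.

k = 3


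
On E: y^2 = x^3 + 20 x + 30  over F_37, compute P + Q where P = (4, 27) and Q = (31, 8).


P != Q, so use the chord formula.
s = (y2 - y1) / (x2 - x1) = (18) / (27) mod 37 = 13
x3 = s^2 - x1 - x2 mod 37 = 13^2 - 4 - 31 = 23
y3 = s (x1 - x3) - y1 mod 37 = 13 * (4 - 23) - 27 = 22

P + Q = (23, 22)


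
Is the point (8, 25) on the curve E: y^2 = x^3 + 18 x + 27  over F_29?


Check whether y^2 = x^3 + 18 x + 27 (mod 29) for (x, y) = (8, 25).
LHS: y^2 = 25^2 mod 29 = 16
RHS: x^3 + 18 x + 27 = 8^3 + 18*8 + 27 mod 29 = 16
LHS = RHS

Yes, on the curve


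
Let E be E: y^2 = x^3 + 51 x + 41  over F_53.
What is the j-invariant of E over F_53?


Delta = -16(4 a^3 + 27 b^2) mod 53 = 49
-1728 * (4 a)^3 = -1728 * (4*51)^3 mod 53 = 7
j = 7 * 49^(-1) mod 53 = 38

j = 38 (mod 53)


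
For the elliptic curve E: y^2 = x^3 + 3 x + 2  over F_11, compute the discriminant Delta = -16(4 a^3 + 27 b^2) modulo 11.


4 a^3 + 27 b^2 = 4*3^3 + 27*2^2 = 108 + 108 = 216
Delta = -16 * (216) = -3456
Delta mod 11 = 9

Delta = 9 (mod 11)


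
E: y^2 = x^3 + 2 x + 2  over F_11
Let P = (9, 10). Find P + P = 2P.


Doubling: s = (3 x1^2 + a) / (2 y1)
s = (3*9^2 + 2) / (2*10) mod 11 = 4
x3 = s^2 - 2 x1 mod 11 = 4^2 - 2*9 = 9
y3 = s (x1 - x3) - y1 mod 11 = 4 * (9 - 9) - 10 = 1

2P = (9, 1)


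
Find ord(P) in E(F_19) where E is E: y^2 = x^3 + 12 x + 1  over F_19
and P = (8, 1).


Compute successive multiples of P until we hit O:
  1P = (8, 1)
  2P = (14, 14)
  3P = (17, 8)
  4P = (0, 1)
  5P = (11, 18)
  6P = (11, 1)
  7P = (0, 18)
  8P = (17, 11)
  ... (continuing to 11P)
  11P = O

ord(P) = 11


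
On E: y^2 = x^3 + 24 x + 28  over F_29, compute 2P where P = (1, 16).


Doubling: s = (3 x1^2 + a) / (2 y1)
s = (3*1^2 + 24) / (2*16) mod 29 = 9
x3 = s^2 - 2 x1 mod 29 = 9^2 - 2*1 = 21
y3 = s (x1 - x3) - y1 mod 29 = 9 * (1 - 21) - 16 = 7

2P = (21, 7)


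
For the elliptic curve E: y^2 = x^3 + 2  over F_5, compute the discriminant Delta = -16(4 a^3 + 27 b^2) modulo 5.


4 a^3 + 27 b^2 = 4*0^3 + 27*2^2 = 0 + 108 = 108
Delta = -16 * (108) = -1728
Delta mod 5 = 2

Delta = 2 (mod 5)


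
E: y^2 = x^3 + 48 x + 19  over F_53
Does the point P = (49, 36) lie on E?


Check whether y^2 = x^3 + 48 x + 19 (mod 53) for (x, y) = (49, 36).
LHS: y^2 = 36^2 mod 53 = 24
RHS: x^3 + 48 x + 19 = 49^3 + 48*49 + 19 mod 53 = 28
LHS != RHS

No, not on the curve


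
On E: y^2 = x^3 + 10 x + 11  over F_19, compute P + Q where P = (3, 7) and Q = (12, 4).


P != Q, so use the chord formula.
s = (y2 - y1) / (x2 - x1) = (16) / (9) mod 19 = 6
x3 = s^2 - x1 - x2 mod 19 = 6^2 - 3 - 12 = 2
y3 = s (x1 - x3) - y1 mod 19 = 6 * (3 - 2) - 7 = 18

P + Q = (2, 18)


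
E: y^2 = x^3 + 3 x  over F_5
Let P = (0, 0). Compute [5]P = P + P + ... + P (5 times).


k = 5 = 101_2 (binary, LSB first: 101)
Double-and-add from P = (0, 0):
  bit 0 = 1: acc = O + (0, 0) = (0, 0)
  bit 1 = 0: acc unchanged = (0, 0)
  bit 2 = 1: acc = (0, 0) + O = (0, 0)

5P = (0, 0)


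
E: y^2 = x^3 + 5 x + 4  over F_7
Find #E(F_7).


For each x in F_7, count y with y^2 = x^3 + 5 x + 4 mod 7:
  x = 0: RHS = 4, y in [2, 5]  -> 2 point(s)
  x = 2: RHS = 1, y in [1, 6]  -> 2 point(s)
  x = 3: RHS = 4, y in [2, 5]  -> 2 point(s)
  x = 4: RHS = 4, y in [2, 5]  -> 2 point(s)
  x = 5: RHS = 0, y in [0]  -> 1 point(s)
Affine points: 9. Add the point at infinity: total = 10.

#E(F_7) = 10


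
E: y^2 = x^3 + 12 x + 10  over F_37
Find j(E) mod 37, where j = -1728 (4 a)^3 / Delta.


Delta = -16(4 a^3 + 27 b^2) mod 37 = 17
-1728 * (4 a)^3 = -1728 * (4*12)^3 mod 37 = 26
j = 26 * 17^(-1) mod 37 = 32

j = 32 (mod 37)


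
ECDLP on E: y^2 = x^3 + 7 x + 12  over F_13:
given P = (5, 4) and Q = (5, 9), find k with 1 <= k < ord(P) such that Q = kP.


Enumerate multiples of P until we hit Q = (5, 9):
  1P = (5, 4)
  2P = (0, 5)
  3P = (7, 12)
  4P = (4, 0)
  5P = (7, 1)
  6P = (0, 8)
  7P = (5, 9)
Match found at i = 7.

k = 7


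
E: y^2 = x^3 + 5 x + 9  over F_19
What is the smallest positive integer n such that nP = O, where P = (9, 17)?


Compute successive multiples of P until we hit O:
  1P = (9, 17)
  2P = (7, 11)
  3P = (12, 12)
  4P = (5, 8)
  5P = (16, 10)
  6P = (14, 7)
  7P = (0, 3)
  8P = (15, 18)
  ... (continuing to 19P)
  19P = O

ord(P) = 19


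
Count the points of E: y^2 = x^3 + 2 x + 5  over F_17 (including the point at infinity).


For each x in F_17, count y with y^2 = x^3 + 2 x + 5 mod 17:
  x = 1: RHS = 8, y in [5, 12]  -> 2 point(s)
  x = 2: RHS = 0, y in [0]  -> 1 point(s)
  x = 3: RHS = 4, y in [2, 15]  -> 2 point(s)
  x = 4: RHS = 9, y in [3, 14]  -> 2 point(s)
  x = 5: RHS = 4, y in [2, 15]  -> 2 point(s)
  x = 9: RHS = 4, y in [2, 15]  -> 2 point(s)
  x = 11: RHS = 15, y in [7, 10]  -> 2 point(s)
  x = 13: RHS = 1, y in [1, 16]  -> 2 point(s)
  x = 16: RHS = 2, y in [6, 11]  -> 2 point(s)
Affine points: 17. Add the point at infinity: total = 18.

#E(F_17) = 18


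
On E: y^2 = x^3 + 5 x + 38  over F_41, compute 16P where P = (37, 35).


k = 16 = 10000_2 (binary, LSB first: 00001)
Double-and-add from P = (37, 35):
  bit 0 = 0: acc unchanged = O
  bit 1 = 0: acc unchanged = O
  bit 2 = 0: acc unchanged = O
  bit 3 = 0: acc unchanged = O
  bit 4 = 1: acc = O + (8, 37) = (8, 37)

16P = (8, 37)


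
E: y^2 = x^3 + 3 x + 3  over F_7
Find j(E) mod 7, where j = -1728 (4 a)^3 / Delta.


Delta = -16(4 a^3 + 27 b^2) mod 7 = 5
-1728 * (4 a)^3 = -1728 * (4*3)^3 mod 7 = 6
j = 6 * 5^(-1) mod 7 = 4

j = 4 (mod 7)


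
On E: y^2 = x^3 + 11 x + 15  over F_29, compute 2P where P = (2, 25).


Doubling: s = (3 x1^2 + a) / (2 y1)
s = (3*2^2 + 11) / (2*25) mod 29 = 8
x3 = s^2 - 2 x1 mod 29 = 8^2 - 2*2 = 2
y3 = s (x1 - x3) - y1 mod 29 = 8 * (2 - 2) - 25 = 4

2P = (2, 4)


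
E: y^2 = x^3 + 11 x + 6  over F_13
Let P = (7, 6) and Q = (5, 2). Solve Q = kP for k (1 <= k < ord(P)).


Enumerate multiples of P until we hit Q = (5, 2):
  1P = (7, 6)
  2P = (3, 12)
  3P = (2, 6)
  4P = (4, 7)
  5P = (5, 2)
Match found at i = 5.

k = 5


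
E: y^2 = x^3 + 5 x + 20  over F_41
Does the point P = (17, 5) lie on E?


Check whether y^2 = x^3 + 5 x + 20 (mod 41) for (x, y) = (17, 5).
LHS: y^2 = 5^2 mod 41 = 25
RHS: x^3 + 5 x + 20 = 17^3 + 5*17 + 20 mod 41 = 16
LHS != RHS

No, not on the curve


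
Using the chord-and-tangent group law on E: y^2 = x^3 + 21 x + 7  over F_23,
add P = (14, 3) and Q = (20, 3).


P != Q, so use the chord formula.
s = (y2 - y1) / (x2 - x1) = (0) / (6) mod 23 = 0
x3 = s^2 - x1 - x2 mod 23 = 0^2 - 14 - 20 = 12
y3 = s (x1 - x3) - y1 mod 23 = 0 * (14 - 12) - 3 = 20

P + Q = (12, 20)


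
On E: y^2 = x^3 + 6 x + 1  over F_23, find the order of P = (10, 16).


Compute successive multiples of P until we hit O:
  1P = (10, 16)
  2P = (9, 18)
  3P = (8, 3)
  4P = (7, 15)
  5P = (1, 10)
  6P = (15, 19)
  7P = (14, 0)
  8P = (15, 4)
  ... (continuing to 14P)
  14P = O

ord(P) = 14


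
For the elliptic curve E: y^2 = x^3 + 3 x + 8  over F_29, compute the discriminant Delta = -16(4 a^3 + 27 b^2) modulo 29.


4 a^3 + 27 b^2 = 4*3^3 + 27*8^2 = 108 + 1728 = 1836
Delta = -16 * (1836) = -29376
Delta mod 29 = 1

Delta = 1 (mod 29)


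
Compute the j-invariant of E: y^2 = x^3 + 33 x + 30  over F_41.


Delta = -16(4 a^3 + 27 b^2) mod 41 = 12
-1728 * (4 a)^3 = -1728 * (4*33)^3 mod 41 = 13
j = 13 * 12^(-1) mod 41 = 25

j = 25 (mod 41)


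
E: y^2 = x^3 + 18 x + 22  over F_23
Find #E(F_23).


For each x in F_23, count y with y^2 = x^3 + 18 x + 22 mod 23:
  x = 1: RHS = 18, y in [8, 15]  -> 2 point(s)
  x = 6: RHS = 1, y in [1, 22]  -> 2 point(s)
  x = 7: RHS = 8, y in [10, 13]  -> 2 point(s)
  x = 9: RHS = 16, y in [4, 19]  -> 2 point(s)
  x = 10: RHS = 6, y in [11, 12]  -> 2 point(s)
  x = 16: RHS = 13, y in [6, 17]  -> 2 point(s)
  x = 19: RHS = 1, y in [1, 22]  -> 2 point(s)
  x = 21: RHS = 1, y in [1, 22]  -> 2 point(s)
  x = 22: RHS = 3, y in [7, 16]  -> 2 point(s)
Affine points: 18. Add the point at infinity: total = 19.

#E(F_23) = 19


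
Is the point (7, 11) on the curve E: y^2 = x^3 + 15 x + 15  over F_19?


Check whether y^2 = x^3 + 15 x + 15 (mod 19) for (x, y) = (7, 11).
LHS: y^2 = 11^2 mod 19 = 7
RHS: x^3 + 15 x + 15 = 7^3 + 15*7 + 15 mod 19 = 7
LHS = RHS

Yes, on the curve


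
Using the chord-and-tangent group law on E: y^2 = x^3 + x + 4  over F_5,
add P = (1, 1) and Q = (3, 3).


P != Q, so use the chord formula.
s = (y2 - y1) / (x2 - x1) = (2) / (2) mod 5 = 1
x3 = s^2 - x1 - x2 mod 5 = 1^2 - 1 - 3 = 2
y3 = s (x1 - x3) - y1 mod 5 = 1 * (1 - 2) - 1 = 3

P + Q = (2, 3)


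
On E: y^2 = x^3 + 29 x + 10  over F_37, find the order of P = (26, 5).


Compute successive multiples of P until we hit O:
  1P = (26, 5)
  2P = (15, 34)
  3P = (32, 31)
  4P = (6, 20)
  5P = (31, 8)
  6P = (7, 36)
  7P = (0, 11)
  8P = (22, 14)
  ... (continuing to 30P)
  30P = O

ord(P) = 30


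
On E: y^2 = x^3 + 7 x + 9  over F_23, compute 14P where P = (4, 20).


k = 14 = 1110_2 (binary, LSB first: 0111)
Double-and-add from P = (4, 20):
  bit 0 = 0: acc unchanged = O
  bit 1 = 1: acc = O + (0, 20) = (0, 20)
  bit 2 = 1: acc = (0, 20) + (2, 13) = (16, 13)
  bit 3 = 1: acc = (16, 13) + (8, 18) = (17, 2)

14P = (17, 2)


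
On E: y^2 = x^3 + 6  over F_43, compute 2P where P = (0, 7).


Doubling: s = (3 x1^2 + a) / (2 y1)
s = (3*0^2 + 0) / (2*7) mod 43 = 0
x3 = s^2 - 2 x1 mod 43 = 0^2 - 2*0 = 0
y3 = s (x1 - x3) - y1 mod 43 = 0 * (0 - 0) - 7 = 36

2P = (0, 36)


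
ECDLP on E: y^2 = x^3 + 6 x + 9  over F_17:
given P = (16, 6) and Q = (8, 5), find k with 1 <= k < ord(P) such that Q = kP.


Enumerate multiples of P until we hit Q = (8, 5):
  1P = (16, 6)
  2P = (10, 7)
  3P = (0, 14)
  4P = (14, 10)
  5P = (8, 12)
  6P = (1, 4)
  7P = (1, 13)
  8P = (8, 5)
Match found at i = 8.

k = 8


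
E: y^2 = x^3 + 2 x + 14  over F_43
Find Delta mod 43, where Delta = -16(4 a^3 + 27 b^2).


4 a^3 + 27 b^2 = 4*2^3 + 27*14^2 = 32 + 5292 = 5324
Delta = -16 * (5324) = -85184
Delta mod 43 = 42

Delta = 42 (mod 43)


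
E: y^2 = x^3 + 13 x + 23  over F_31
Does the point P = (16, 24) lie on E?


Check whether y^2 = x^3 + 13 x + 23 (mod 31) for (x, y) = (16, 24).
LHS: y^2 = 24^2 mod 31 = 18
RHS: x^3 + 13 x + 23 = 16^3 + 13*16 + 23 mod 31 = 18
LHS = RHS

Yes, on the curve


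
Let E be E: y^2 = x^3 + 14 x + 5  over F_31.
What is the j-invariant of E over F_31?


Delta = -16(4 a^3 + 27 b^2) mod 31 = 18
-1728 * (4 a)^3 = -1728 * (4*14)^3 mod 31 = 8
j = 8 * 18^(-1) mod 31 = 28

j = 28 (mod 31)


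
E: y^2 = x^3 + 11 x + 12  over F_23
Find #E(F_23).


For each x in F_23, count y with y^2 = x^3 + 11 x + 12 mod 23:
  x = 0: RHS = 12, y in [9, 14]  -> 2 point(s)
  x = 1: RHS = 1, y in [1, 22]  -> 2 point(s)
  x = 3: RHS = 3, y in [7, 16]  -> 2 point(s)
  x = 5: RHS = 8, y in [10, 13]  -> 2 point(s)
  x = 6: RHS = 18, y in [8, 15]  -> 2 point(s)
  x = 7: RHS = 18, y in [8, 15]  -> 2 point(s)
  x = 9: RHS = 12, y in [9, 14]  -> 2 point(s)
  x = 10: RHS = 18, y in [8, 15]  -> 2 point(s)
  x = 12: RHS = 9, y in [3, 20]  -> 2 point(s)
  x = 13: RHS = 6, y in [11, 12]  -> 2 point(s)
  x = 14: RHS = 12, y in [9, 14]  -> 2 point(s)
  x = 16: RHS = 6, y in [11, 12]  -> 2 point(s)
  x = 17: RHS = 6, y in [11, 12]  -> 2 point(s)
  x = 18: RHS = 16, y in [4, 19]  -> 2 point(s)
  x = 22: RHS = 0, y in [0]  -> 1 point(s)
Affine points: 29. Add the point at infinity: total = 30.

#E(F_23) = 30


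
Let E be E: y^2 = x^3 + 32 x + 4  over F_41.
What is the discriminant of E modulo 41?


4 a^3 + 27 b^2 = 4*32^3 + 27*4^2 = 131072 + 432 = 131504
Delta = -16 * (131504) = -2104064
Delta mod 41 = 15

Delta = 15 (mod 41)


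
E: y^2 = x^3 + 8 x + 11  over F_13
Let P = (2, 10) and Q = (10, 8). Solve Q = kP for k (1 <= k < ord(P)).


Enumerate multiples of P until we hit Q = (10, 8):
  1P = (2, 10)
  2P = (10, 8)
Match found at i = 2.

k = 2


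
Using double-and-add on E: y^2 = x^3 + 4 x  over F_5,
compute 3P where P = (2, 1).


k = 3 = 11_2 (binary, LSB first: 11)
Double-and-add from P = (2, 1):
  bit 0 = 1: acc = O + (2, 1) = (2, 1)
  bit 1 = 1: acc = (2, 1) + (0, 0) = (2, 4)

3P = (2, 4)


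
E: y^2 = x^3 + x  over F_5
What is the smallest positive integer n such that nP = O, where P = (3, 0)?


Compute successive multiples of P until we hit O:
  1P = (3, 0)
  2P = O

ord(P) = 2


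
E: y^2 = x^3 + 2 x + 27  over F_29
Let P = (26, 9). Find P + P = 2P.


Doubling: s = (3 x1^2 + a) / (2 y1)
s = (3*26^2 + 2) / (2*9) mod 29 = 0
x3 = s^2 - 2 x1 mod 29 = 0^2 - 2*26 = 6
y3 = s (x1 - x3) - y1 mod 29 = 0 * (26 - 6) - 9 = 20

2P = (6, 20)


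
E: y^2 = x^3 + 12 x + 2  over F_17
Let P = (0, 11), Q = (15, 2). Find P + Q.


P != Q, so use the chord formula.
s = (y2 - y1) / (x2 - x1) = (8) / (15) mod 17 = 13
x3 = s^2 - x1 - x2 mod 17 = 13^2 - 0 - 15 = 1
y3 = s (x1 - x3) - y1 mod 17 = 13 * (0 - 1) - 11 = 10

P + Q = (1, 10)


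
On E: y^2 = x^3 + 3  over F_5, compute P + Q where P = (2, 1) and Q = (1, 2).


P != Q, so use the chord formula.
s = (y2 - y1) / (x2 - x1) = (1) / (4) mod 5 = 4
x3 = s^2 - x1 - x2 mod 5 = 4^2 - 2 - 1 = 3
y3 = s (x1 - x3) - y1 mod 5 = 4 * (2 - 3) - 1 = 0

P + Q = (3, 0)


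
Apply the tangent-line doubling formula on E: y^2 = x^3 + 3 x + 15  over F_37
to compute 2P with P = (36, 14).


Doubling: s = (3 x1^2 + a) / (2 y1)
s = (3*36^2 + 3) / (2*14) mod 37 = 24
x3 = s^2 - 2 x1 mod 37 = 24^2 - 2*36 = 23
y3 = s (x1 - x3) - y1 mod 37 = 24 * (36 - 23) - 14 = 2

2P = (23, 2)


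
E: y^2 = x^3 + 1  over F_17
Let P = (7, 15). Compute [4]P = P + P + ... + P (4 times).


k = 4 = 100_2 (binary, LSB first: 001)
Double-and-add from P = (7, 15):
  bit 0 = 0: acc unchanged = O
  bit 1 = 0: acc unchanged = O
  bit 2 = 1: acc = O + (14, 5) = (14, 5)

4P = (14, 5)


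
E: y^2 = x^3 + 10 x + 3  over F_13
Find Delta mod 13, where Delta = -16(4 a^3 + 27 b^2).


4 a^3 + 27 b^2 = 4*10^3 + 27*3^2 = 4000 + 243 = 4243
Delta = -16 * (4243) = -67888
Delta mod 13 = 11

Delta = 11 (mod 13)


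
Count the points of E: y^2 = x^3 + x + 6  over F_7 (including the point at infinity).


For each x in F_7, count y with y^2 = x^3 + 1 x + 6 mod 7:
  x = 1: RHS = 1, y in [1, 6]  -> 2 point(s)
  x = 2: RHS = 2, y in [3, 4]  -> 2 point(s)
  x = 3: RHS = 1, y in [1, 6]  -> 2 point(s)
  x = 4: RHS = 4, y in [2, 5]  -> 2 point(s)
  x = 6: RHS = 4, y in [2, 5]  -> 2 point(s)
Affine points: 10. Add the point at infinity: total = 11.

#E(F_7) = 11


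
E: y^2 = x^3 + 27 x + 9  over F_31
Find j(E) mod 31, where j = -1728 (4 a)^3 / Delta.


Delta = -16(4 a^3 + 27 b^2) mod 31 = 11
-1728 * (4 a)^3 = -1728 * (4*27)^3 mod 31 = 30
j = 30 * 11^(-1) mod 31 = 14

j = 14 (mod 31)


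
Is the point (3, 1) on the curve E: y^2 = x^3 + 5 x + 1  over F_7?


Check whether y^2 = x^3 + 5 x + 1 (mod 7) for (x, y) = (3, 1).
LHS: y^2 = 1^2 mod 7 = 1
RHS: x^3 + 5 x + 1 = 3^3 + 5*3 + 1 mod 7 = 1
LHS = RHS

Yes, on the curve


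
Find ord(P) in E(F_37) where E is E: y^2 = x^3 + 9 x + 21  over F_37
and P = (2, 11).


Compute successive multiples of P until we hit O:
  1P = (2, 11)
  2P = (32, 31)
  3P = (24, 36)
  4P = (22, 10)
  5P = (34, 35)
  6P = (27, 35)
  7P = (12, 9)
  8P = (26, 16)
  ... (continuing to 21P)
  21P = O

ord(P) = 21


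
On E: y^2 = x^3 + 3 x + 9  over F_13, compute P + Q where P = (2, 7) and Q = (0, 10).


P != Q, so use the chord formula.
s = (y2 - y1) / (x2 - x1) = (3) / (11) mod 13 = 5
x3 = s^2 - x1 - x2 mod 13 = 5^2 - 2 - 0 = 10
y3 = s (x1 - x3) - y1 mod 13 = 5 * (2 - 10) - 7 = 5

P + Q = (10, 5)


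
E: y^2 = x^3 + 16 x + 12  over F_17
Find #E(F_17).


For each x in F_17, count y with y^2 = x^3 + 16 x + 12 mod 17:
  x = 2: RHS = 1, y in [1, 16]  -> 2 point(s)
  x = 3: RHS = 2, y in [6, 11]  -> 2 point(s)
  x = 4: RHS = 4, y in [2, 15]  -> 2 point(s)
  x = 5: RHS = 13, y in [8, 9]  -> 2 point(s)
  x = 6: RHS = 1, y in [1, 16]  -> 2 point(s)
  x = 7: RHS = 8, y in [5, 12]  -> 2 point(s)
  x = 9: RHS = 1, y in [1, 16]  -> 2 point(s)
  x = 10: RHS = 16, y in [4, 13]  -> 2 point(s)
Affine points: 16. Add the point at infinity: total = 17.

#E(F_17) = 17


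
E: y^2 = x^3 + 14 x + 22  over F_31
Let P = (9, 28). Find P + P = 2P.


Doubling: s = (3 x1^2 + a) / (2 y1)
s = (3*9^2 + 14) / (2*28) mod 31 = 14
x3 = s^2 - 2 x1 mod 31 = 14^2 - 2*9 = 23
y3 = s (x1 - x3) - y1 mod 31 = 14 * (9 - 23) - 28 = 24

2P = (23, 24)


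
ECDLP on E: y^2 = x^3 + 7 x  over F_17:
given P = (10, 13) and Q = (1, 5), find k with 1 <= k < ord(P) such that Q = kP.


Enumerate multiples of P until we hit Q = (1, 5):
  1P = (10, 13)
  2P = (1, 5)
Match found at i = 2.

k = 2


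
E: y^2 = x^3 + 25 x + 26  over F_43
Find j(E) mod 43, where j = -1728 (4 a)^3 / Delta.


Delta = -16(4 a^3 + 27 b^2) mod 43 = 32
-1728 * (4 a)^3 = -1728 * (4*25)^3 mod 43 = 21
j = 21 * 32^(-1) mod 43 = 2

j = 2 (mod 43)


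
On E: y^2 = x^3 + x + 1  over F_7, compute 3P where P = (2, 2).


k = 3 = 11_2 (binary, LSB first: 11)
Double-and-add from P = (2, 2):
  bit 0 = 1: acc = O + (2, 2) = (2, 2)
  bit 1 = 1: acc = (2, 2) + (0, 1) = (0, 6)

3P = (0, 6)


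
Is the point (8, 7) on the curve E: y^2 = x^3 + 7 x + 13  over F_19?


Check whether y^2 = x^3 + 7 x + 13 (mod 19) for (x, y) = (8, 7).
LHS: y^2 = 7^2 mod 19 = 11
RHS: x^3 + 7 x + 13 = 8^3 + 7*8 + 13 mod 19 = 11
LHS = RHS

Yes, on the curve


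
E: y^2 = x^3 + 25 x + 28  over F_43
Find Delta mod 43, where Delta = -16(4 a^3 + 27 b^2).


4 a^3 + 27 b^2 = 4*25^3 + 27*28^2 = 62500 + 21168 = 83668
Delta = -16 * (83668) = -1338688
Delta mod 43 = 31

Delta = 31 (mod 43)


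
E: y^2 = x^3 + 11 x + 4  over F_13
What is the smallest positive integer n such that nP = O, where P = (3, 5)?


Compute successive multiples of P until we hit O:
  1P = (3, 5)
  2P = (10, 10)
  3P = (9, 0)
  4P = (10, 3)
  5P = (3, 8)
  6P = O

ord(P) = 6


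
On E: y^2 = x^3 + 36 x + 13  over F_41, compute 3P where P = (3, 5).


k = 3 = 11_2 (binary, LSB first: 11)
Double-and-add from P = (3, 5):
  bit 0 = 1: acc = O + (3, 5) = (3, 5)
  bit 1 = 1: acc = (3, 5) + (30, 34) = (33, 22)

3P = (33, 22)


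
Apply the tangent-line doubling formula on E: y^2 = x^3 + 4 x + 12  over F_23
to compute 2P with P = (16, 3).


Doubling: s = (3 x1^2 + a) / (2 y1)
s = (3*16^2 + 4) / (2*3) mod 23 = 6
x3 = s^2 - 2 x1 mod 23 = 6^2 - 2*16 = 4
y3 = s (x1 - x3) - y1 mod 23 = 6 * (16 - 4) - 3 = 0

2P = (4, 0)


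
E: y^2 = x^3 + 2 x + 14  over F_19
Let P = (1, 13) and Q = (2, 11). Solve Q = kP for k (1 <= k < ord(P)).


Enumerate multiples of P until we hit Q = (2, 11):
  1P = (1, 13)
  2P = (2, 8)
  3P = (3, 16)
  4P = (3, 3)
  5P = (2, 11)
Match found at i = 5.

k = 5


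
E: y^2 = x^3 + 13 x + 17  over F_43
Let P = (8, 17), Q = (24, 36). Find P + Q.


P != Q, so use the chord formula.
s = (y2 - y1) / (x2 - x1) = (19) / (16) mod 43 = 20
x3 = s^2 - x1 - x2 mod 43 = 20^2 - 8 - 24 = 24
y3 = s (x1 - x3) - y1 mod 43 = 20 * (8 - 24) - 17 = 7

P + Q = (24, 7)


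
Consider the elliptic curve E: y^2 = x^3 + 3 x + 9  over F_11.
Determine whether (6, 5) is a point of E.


Check whether y^2 = x^3 + 3 x + 9 (mod 11) for (x, y) = (6, 5).
LHS: y^2 = 5^2 mod 11 = 3
RHS: x^3 + 3 x + 9 = 6^3 + 3*6 + 9 mod 11 = 1
LHS != RHS

No, not on the curve


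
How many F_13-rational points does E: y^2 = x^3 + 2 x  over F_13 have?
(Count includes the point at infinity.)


For each x in F_13, count y with y^2 = x^3 + 2 x + 0 mod 13:
  x = 0: RHS = 0, y in [0]  -> 1 point(s)
  x = 1: RHS = 3, y in [4, 9]  -> 2 point(s)
  x = 2: RHS = 12, y in [5, 8]  -> 2 point(s)
  x = 11: RHS = 1, y in [1, 12]  -> 2 point(s)
  x = 12: RHS = 10, y in [6, 7]  -> 2 point(s)
Affine points: 9. Add the point at infinity: total = 10.

#E(F_13) = 10


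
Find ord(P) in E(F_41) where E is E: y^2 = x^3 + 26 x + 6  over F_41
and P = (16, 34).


Compute successive multiples of P until we hit O:
  1P = (16, 34)
  2P = (25, 2)
  3P = (1, 22)
  4P = (23, 26)
  5P = (10, 6)
  6P = (14, 30)
  7P = (15, 9)
  8P = (20, 30)
  ... (continuing to 43P)
  43P = O

ord(P) = 43


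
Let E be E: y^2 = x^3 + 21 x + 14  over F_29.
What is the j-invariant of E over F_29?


Delta = -16(4 a^3 + 27 b^2) mod 29 = 6
-1728 * (4 a)^3 = -1728 * (4*21)^3 mod 29 = 24
j = 24 * 6^(-1) mod 29 = 4

j = 4 (mod 29)


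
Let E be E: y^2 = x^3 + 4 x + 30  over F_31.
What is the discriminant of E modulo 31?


4 a^3 + 27 b^2 = 4*4^3 + 27*30^2 = 256 + 24300 = 24556
Delta = -16 * (24556) = -392896
Delta mod 31 = 29

Delta = 29 (mod 31)


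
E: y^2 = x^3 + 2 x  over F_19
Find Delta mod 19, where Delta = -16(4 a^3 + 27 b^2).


4 a^3 + 27 b^2 = 4*2^3 + 27*0^2 = 32 + 0 = 32
Delta = -16 * (32) = -512
Delta mod 19 = 1

Delta = 1 (mod 19)


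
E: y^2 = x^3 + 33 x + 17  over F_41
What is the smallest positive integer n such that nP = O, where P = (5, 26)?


Compute successive multiples of P until we hit O:
  1P = (5, 26)
  2P = (21, 7)
  3P = (6, 29)
  4P = (39, 36)
  5P = (30, 39)
  6P = (27, 38)
  7P = (32, 4)
  8P = (14, 36)
  ... (continuing to 44P)
  44P = O

ord(P) = 44


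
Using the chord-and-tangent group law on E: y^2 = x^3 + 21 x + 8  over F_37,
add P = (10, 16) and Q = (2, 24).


P != Q, so use the chord formula.
s = (y2 - y1) / (x2 - x1) = (8) / (29) mod 37 = 36
x3 = s^2 - x1 - x2 mod 37 = 36^2 - 10 - 2 = 26
y3 = s (x1 - x3) - y1 mod 37 = 36 * (10 - 26) - 16 = 0

P + Q = (26, 0)


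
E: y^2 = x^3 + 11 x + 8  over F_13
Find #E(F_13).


For each x in F_13, count y with y^2 = x^3 + 11 x + 8 mod 13:
  x = 2: RHS = 12, y in [5, 8]  -> 2 point(s)
  x = 3: RHS = 3, y in [4, 9]  -> 2 point(s)
  x = 4: RHS = 12, y in [5, 8]  -> 2 point(s)
  x = 6: RHS = 4, y in [2, 11]  -> 2 point(s)
  x = 7: RHS = 12, y in [5, 8]  -> 2 point(s)
  x = 8: RHS = 10, y in [6, 7]  -> 2 point(s)
  x = 9: RHS = 4, y in [2, 11]  -> 2 point(s)
  x = 10: RHS = 0, y in [0]  -> 1 point(s)
  x = 11: RHS = 4, y in [2, 11]  -> 2 point(s)
  x = 12: RHS = 9, y in [3, 10]  -> 2 point(s)
Affine points: 19. Add the point at infinity: total = 20.

#E(F_13) = 20


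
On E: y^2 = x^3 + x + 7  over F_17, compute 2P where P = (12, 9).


Doubling: s = (3 x1^2 + a) / (2 y1)
s = (3*12^2 + 1) / (2*9) mod 17 = 8
x3 = s^2 - 2 x1 mod 17 = 8^2 - 2*12 = 6
y3 = s (x1 - x3) - y1 mod 17 = 8 * (12 - 6) - 9 = 5

2P = (6, 5)


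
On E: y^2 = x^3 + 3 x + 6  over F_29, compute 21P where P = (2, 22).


k = 21 = 10101_2 (binary, LSB first: 10101)
Double-and-add from P = (2, 22):
  bit 0 = 1: acc = O + (2, 22) = (2, 22)
  bit 1 = 0: acc unchanged = (2, 22)
  bit 2 = 1: acc = (2, 22) + (13, 26) = (23, 2)
  bit 3 = 0: acc unchanged = (23, 2)
  bit 4 = 1: acc = (23, 2) + (11, 23) = (18, 11)

21P = (18, 11)


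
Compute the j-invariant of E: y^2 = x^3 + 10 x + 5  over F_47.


Delta = -16(4 a^3 + 27 b^2) mod 47 = 24
-1728 * (4 a)^3 = -1728 * (4*10)^3 mod 47 = 34
j = 34 * 24^(-1) mod 47 = 21

j = 21 (mod 47)


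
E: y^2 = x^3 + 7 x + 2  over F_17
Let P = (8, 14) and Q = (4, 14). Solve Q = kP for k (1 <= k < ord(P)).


Enumerate multiples of P until we hit Q = (4, 14):
  1P = (8, 14)
  2P = (5, 14)
  3P = (4, 3)
  4P = (3, 4)
  5P = (10, 16)
  6P = (0, 11)
  7P = (11, 4)
  8P = (11, 13)
  9P = (0, 6)
  10P = (10, 1)
  11P = (3, 13)
  12P = (4, 14)
Match found at i = 12.

k = 12


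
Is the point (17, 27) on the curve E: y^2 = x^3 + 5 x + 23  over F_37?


Check whether y^2 = x^3 + 5 x + 23 (mod 37) for (x, y) = (17, 27).
LHS: y^2 = 27^2 mod 37 = 26
RHS: x^3 + 5 x + 23 = 17^3 + 5*17 + 23 mod 37 = 26
LHS = RHS

Yes, on the curve


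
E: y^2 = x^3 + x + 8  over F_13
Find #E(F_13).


For each x in F_13, count y with y^2 = x^3 + 1 x + 8 mod 13:
  x = 1: RHS = 10, y in [6, 7]  -> 2 point(s)
  x = 3: RHS = 12, y in [5, 8]  -> 2 point(s)
  x = 6: RHS = 9, y in [3, 10]  -> 2 point(s)
  x = 10: RHS = 4, y in [2, 11]  -> 2 point(s)
Affine points: 8. Add the point at infinity: total = 9.

#E(F_13) = 9


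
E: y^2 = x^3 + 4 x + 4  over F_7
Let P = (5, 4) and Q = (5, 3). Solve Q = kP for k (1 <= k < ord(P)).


Enumerate multiples of P until we hit Q = (5, 3):
  1P = (5, 4)
  2P = (1, 4)
  3P = (1, 3)
  4P = (5, 3)
Match found at i = 4.

k = 4


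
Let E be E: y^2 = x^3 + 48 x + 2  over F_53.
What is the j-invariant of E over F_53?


Delta = -16(4 a^3 + 27 b^2) mod 53 = 18
-1728 * (4 a)^3 = -1728 * (4*48)^3 mod 53 = 10
j = 10 * 18^(-1) mod 53 = 30

j = 30 (mod 53)


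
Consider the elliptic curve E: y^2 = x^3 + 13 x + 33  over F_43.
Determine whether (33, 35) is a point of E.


Check whether y^2 = x^3 + 13 x + 33 (mod 43) for (x, y) = (33, 35).
LHS: y^2 = 35^2 mod 43 = 21
RHS: x^3 + 13 x + 33 = 33^3 + 13*33 + 33 mod 43 = 21
LHS = RHS

Yes, on the curve


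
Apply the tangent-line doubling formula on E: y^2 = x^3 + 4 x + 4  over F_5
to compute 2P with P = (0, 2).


Doubling: s = (3 x1^2 + a) / (2 y1)
s = (3*0^2 + 4) / (2*2) mod 5 = 1
x3 = s^2 - 2 x1 mod 5 = 1^2 - 2*0 = 1
y3 = s (x1 - x3) - y1 mod 5 = 1 * (0 - 1) - 2 = 2

2P = (1, 2)


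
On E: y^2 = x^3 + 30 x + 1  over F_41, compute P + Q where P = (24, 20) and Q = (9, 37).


P != Q, so use the chord formula.
s = (y2 - y1) / (x2 - x1) = (17) / (26) mod 41 = 18
x3 = s^2 - x1 - x2 mod 41 = 18^2 - 24 - 9 = 4
y3 = s (x1 - x3) - y1 mod 41 = 18 * (24 - 4) - 20 = 12

P + Q = (4, 12)


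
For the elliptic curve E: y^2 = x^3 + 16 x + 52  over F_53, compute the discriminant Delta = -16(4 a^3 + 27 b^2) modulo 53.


4 a^3 + 27 b^2 = 4*16^3 + 27*52^2 = 16384 + 73008 = 89392
Delta = -16 * (89392) = -1430272
Delta mod 53 = 39

Delta = 39 (mod 53)


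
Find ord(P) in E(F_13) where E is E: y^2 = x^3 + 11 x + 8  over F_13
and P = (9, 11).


Compute successive multiples of P until we hit O:
  1P = (9, 11)
  2P = (7, 5)
  3P = (6, 11)
  4P = (11, 2)
  5P = (10, 0)
  6P = (11, 11)
  7P = (6, 2)
  8P = (7, 8)
  ... (continuing to 10P)
  10P = O

ord(P) = 10


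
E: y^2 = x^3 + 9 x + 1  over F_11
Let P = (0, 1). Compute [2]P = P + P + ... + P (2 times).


k = 2 = 10_2 (binary, LSB first: 01)
Double-and-add from P = (0, 1):
  bit 0 = 0: acc unchanged = O
  bit 1 = 1: acc = O + (1, 0) = (1, 0)

2P = (1, 0)


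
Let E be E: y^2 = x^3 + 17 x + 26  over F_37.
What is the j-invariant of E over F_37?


Delta = -16(4 a^3 + 27 b^2) mod 37 = 3
-1728 * (4 a)^3 = -1728 * (4*17)^3 mod 37 = 29
j = 29 * 3^(-1) mod 37 = 22

j = 22 (mod 37)


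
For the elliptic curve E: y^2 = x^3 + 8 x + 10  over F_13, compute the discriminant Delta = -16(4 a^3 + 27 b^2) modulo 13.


4 a^3 + 27 b^2 = 4*8^3 + 27*10^2 = 2048 + 2700 = 4748
Delta = -16 * (4748) = -75968
Delta mod 13 = 4

Delta = 4 (mod 13)


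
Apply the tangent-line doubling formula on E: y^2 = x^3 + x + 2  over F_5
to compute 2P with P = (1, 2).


Doubling: s = (3 x1^2 + a) / (2 y1)
s = (3*1^2 + 1) / (2*2) mod 5 = 1
x3 = s^2 - 2 x1 mod 5 = 1^2 - 2*1 = 4
y3 = s (x1 - x3) - y1 mod 5 = 1 * (1 - 4) - 2 = 0

2P = (4, 0)


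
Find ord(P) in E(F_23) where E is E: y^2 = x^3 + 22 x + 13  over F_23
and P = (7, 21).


Compute successive multiples of P until we hit O:
  1P = (7, 21)
  2P = (13, 14)
  3P = (5, 15)
  4P = (20, 9)
  5P = (14, 12)
  6P = (6, 4)
  7P = (0, 6)
  8P = (22, 6)
  ... (continuing to 25P)
  25P = O

ord(P) = 25


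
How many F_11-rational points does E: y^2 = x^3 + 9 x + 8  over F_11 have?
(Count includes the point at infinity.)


For each x in F_11, count y with y^2 = x^3 + 9 x + 8 mod 11:
  x = 2: RHS = 1, y in [1, 10]  -> 2 point(s)
  x = 4: RHS = 9, y in [3, 8]  -> 2 point(s)
  x = 6: RHS = 3, y in [5, 6]  -> 2 point(s)
  x = 8: RHS = 9, y in [3, 8]  -> 2 point(s)
  x = 9: RHS = 4, y in [2, 9]  -> 2 point(s)
  x = 10: RHS = 9, y in [3, 8]  -> 2 point(s)
Affine points: 12. Add the point at infinity: total = 13.

#E(F_11) = 13


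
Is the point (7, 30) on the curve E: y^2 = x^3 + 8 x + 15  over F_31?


Check whether y^2 = x^3 + 8 x + 15 (mod 31) for (x, y) = (7, 30).
LHS: y^2 = 30^2 mod 31 = 1
RHS: x^3 + 8 x + 15 = 7^3 + 8*7 + 15 mod 31 = 11
LHS != RHS

No, not on the curve


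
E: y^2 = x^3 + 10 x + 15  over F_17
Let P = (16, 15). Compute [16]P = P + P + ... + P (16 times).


k = 16 = 10000_2 (binary, LSB first: 00001)
Double-and-add from P = (16, 15):
  bit 0 = 0: acc unchanged = O
  bit 1 = 0: acc unchanged = O
  bit 2 = 0: acc unchanged = O
  bit 3 = 0: acc unchanged = O
  bit 4 = 1: acc = O + (13, 8) = (13, 8)

16P = (13, 8)


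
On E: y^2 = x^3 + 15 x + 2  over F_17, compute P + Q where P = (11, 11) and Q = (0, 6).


P != Q, so use the chord formula.
s = (y2 - y1) / (x2 - x1) = (12) / (6) mod 17 = 2
x3 = s^2 - x1 - x2 mod 17 = 2^2 - 11 - 0 = 10
y3 = s (x1 - x3) - y1 mod 17 = 2 * (11 - 10) - 11 = 8

P + Q = (10, 8)


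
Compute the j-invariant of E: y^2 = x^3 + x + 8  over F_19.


Delta = -16(4 a^3 + 27 b^2) mod 19 = 9
-1728 * (4 a)^3 = -1728 * (4*1)^3 mod 19 = 7
j = 7 * 9^(-1) mod 19 = 5

j = 5 (mod 19)


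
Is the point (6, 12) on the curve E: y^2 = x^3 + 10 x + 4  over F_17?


Check whether y^2 = x^3 + 10 x + 4 (mod 17) for (x, y) = (6, 12).
LHS: y^2 = 12^2 mod 17 = 8
RHS: x^3 + 10 x + 4 = 6^3 + 10*6 + 4 mod 17 = 8
LHS = RHS

Yes, on the curve


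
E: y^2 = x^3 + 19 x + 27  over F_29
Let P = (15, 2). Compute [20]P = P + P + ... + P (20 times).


k = 20 = 10100_2 (binary, LSB first: 00101)
Double-and-add from P = (15, 2):
  bit 0 = 0: acc unchanged = O
  bit 1 = 0: acc unchanged = O
  bit 2 = 1: acc = O + (3, 13) = (3, 13)
  bit 3 = 0: acc unchanged = (3, 13)
  bit 4 = 1: acc = (3, 13) + (9, 12) = (13, 8)

20P = (13, 8)


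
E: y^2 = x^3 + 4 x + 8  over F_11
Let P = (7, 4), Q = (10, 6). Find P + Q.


P != Q, so use the chord formula.
s = (y2 - y1) / (x2 - x1) = (2) / (3) mod 11 = 8
x3 = s^2 - x1 - x2 mod 11 = 8^2 - 7 - 10 = 3
y3 = s (x1 - x3) - y1 mod 11 = 8 * (7 - 3) - 4 = 6

P + Q = (3, 6)


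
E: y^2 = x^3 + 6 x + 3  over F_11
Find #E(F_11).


For each x in F_11, count y with y^2 = x^3 + 6 x + 3 mod 11:
  x = 0: RHS = 3, y in [5, 6]  -> 2 point(s)
  x = 2: RHS = 1, y in [1, 10]  -> 2 point(s)
  x = 3: RHS = 4, y in [2, 9]  -> 2 point(s)
  x = 4: RHS = 3, y in [5, 6]  -> 2 point(s)
  x = 5: RHS = 4, y in [2, 9]  -> 2 point(s)
  x = 7: RHS = 3, y in [5, 6]  -> 2 point(s)
  x = 9: RHS = 5, y in [4, 7]  -> 2 point(s)
Affine points: 14. Add the point at infinity: total = 15.

#E(F_11) = 15


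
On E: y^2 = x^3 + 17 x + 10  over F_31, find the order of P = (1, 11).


Compute successive multiples of P until we hit O:
  1P = (1, 11)
  2P = (6, 7)
  3P = (11, 28)
  4P = (16, 10)
  5P = (18, 17)
  6P = (28, 5)
  7P = (12, 19)
  8P = (7, 10)
  ... (continuing to 38P)
  38P = O

ord(P) = 38


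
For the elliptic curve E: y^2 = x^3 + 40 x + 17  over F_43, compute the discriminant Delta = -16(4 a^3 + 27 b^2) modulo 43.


4 a^3 + 27 b^2 = 4*40^3 + 27*17^2 = 256000 + 7803 = 263803
Delta = -16 * (263803) = -4220848
Delta mod 43 = 32

Delta = 32 (mod 43)


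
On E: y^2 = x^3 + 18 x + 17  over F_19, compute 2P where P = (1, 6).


Doubling: s = (3 x1^2 + a) / (2 y1)
s = (3*1^2 + 18) / (2*6) mod 19 = 16
x3 = s^2 - 2 x1 mod 19 = 16^2 - 2*1 = 7
y3 = s (x1 - x3) - y1 mod 19 = 16 * (1 - 7) - 6 = 12

2P = (7, 12)


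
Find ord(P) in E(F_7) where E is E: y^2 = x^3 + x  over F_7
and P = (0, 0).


Compute successive multiples of P until we hit O:
  1P = (0, 0)
  2P = O

ord(P) = 2


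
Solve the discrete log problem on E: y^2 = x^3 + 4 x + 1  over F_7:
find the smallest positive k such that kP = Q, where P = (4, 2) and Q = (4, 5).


Enumerate multiples of P until we hit Q = (4, 5):
  1P = (4, 2)
  2P = (0, 1)
  3P = (0, 6)
  4P = (4, 5)
Match found at i = 4.

k = 4


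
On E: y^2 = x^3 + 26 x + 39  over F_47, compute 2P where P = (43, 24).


Doubling: s = (3 x1^2 + a) / (2 y1)
s = (3*43^2 + 26) / (2*24) mod 47 = 27
x3 = s^2 - 2 x1 mod 47 = 27^2 - 2*43 = 32
y3 = s (x1 - x3) - y1 mod 47 = 27 * (43 - 32) - 24 = 38

2P = (32, 38)


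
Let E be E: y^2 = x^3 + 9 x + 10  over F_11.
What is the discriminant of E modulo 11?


4 a^3 + 27 b^2 = 4*9^3 + 27*10^2 = 2916 + 2700 = 5616
Delta = -16 * (5616) = -89856
Delta mod 11 = 3

Delta = 3 (mod 11)


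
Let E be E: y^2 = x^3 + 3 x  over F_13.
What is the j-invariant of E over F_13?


Delta = -16(4 a^3 + 27 b^2) mod 13 = 1
-1728 * (4 a)^3 = -1728 * (4*3)^3 mod 13 = 12
j = 12 * 1^(-1) mod 13 = 12

j = 12 (mod 13)


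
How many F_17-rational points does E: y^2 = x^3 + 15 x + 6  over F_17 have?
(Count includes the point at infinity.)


For each x in F_17, count y with y^2 = x^3 + 15 x + 6 mod 17:
  x = 5: RHS = 2, y in [6, 11]  -> 2 point(s)
  x = 8: RHS = 9, y in [3, 14]  -> 2 point(s)
  x = 10: RHS = 0, y in [0]  -> 1 point(s)
  x = 13: RHS = 1, y in [1, 16]  -> 2 point(s)
  x = 14: RHS = 2, y in [6, 11]  -> 2 point(s)
  x = 15: RHS = 2, y in [6, 11]  -> 2 point(s)
Affine points: 11. Add the point at infinity: total = 12.

#E(F_17) = 12


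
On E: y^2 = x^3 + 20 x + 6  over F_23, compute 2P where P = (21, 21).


k = 2 = 10_2 (binary, LSB first: 01)
Double-and-add from P = (21, 21):
  bit 0 = 0: acc unchanged = O
  bit 1 = 1: acc = O + (22, 10) = (22, 10)

2P = (22, 10)


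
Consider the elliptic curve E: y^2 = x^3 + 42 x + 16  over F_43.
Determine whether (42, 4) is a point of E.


Check whether y^2 = x^3 + 42 x + 16 (mod 43) for (x, y) = (42, 4).
LHS: y^2 = 4^2 mod 43 = 16
RHS: x^3 + 42 x + 16 = 42^3 + 42*42 + 16 mod 43 = 16
LHS = RHS

Yes, on the curve


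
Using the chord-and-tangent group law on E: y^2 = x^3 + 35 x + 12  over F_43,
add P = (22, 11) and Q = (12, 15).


P != Q, so use the chord formula.
s = (y2 - y1) / (x2 - x1) = (4) / (33) mod 43 = 34
x3 = s^2 - x1 - x2 mod 43 = 34^2 - 22 - 12 = 4
y3 = s (x1 - x3) - y1 mod 43 = 34 * (22 - 4) - 11 = 42

P + Q = (4, 42)


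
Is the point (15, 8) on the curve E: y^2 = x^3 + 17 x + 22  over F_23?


Check whether y^2 = x^3 + 17 x + 22 (mod 23) for (x, y) = (15, 8).
LHS: y^2 = 8^2 mod 23 = 18
RHS: x^3 + 17 x + 22 = 15^3 + 17*15 + 22 mod 23 = 18
LHS = RHS

Yes, on the curve


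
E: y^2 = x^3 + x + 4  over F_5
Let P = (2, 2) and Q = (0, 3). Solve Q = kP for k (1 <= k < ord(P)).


Enumerate multiples of P until we hit Q = (0, 3):
  1P = (2, 2)
  2P = (0, 2)
  3P = (3, 3)
  4P = (1, 4)
  5P = (1, 1)
  6P = (3, 2)
  7P = (0, 3)
Match found at i = 7.

k = 7


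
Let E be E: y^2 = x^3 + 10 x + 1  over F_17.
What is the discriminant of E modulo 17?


4 a^3 + 27 b^2 = 4*10^3 + 27*1^2 = 4000 + 27 = 4027
Delta = -16 * (4027) = -64432
Delta mod 17 = 15

Delta = 15 (mod 17)


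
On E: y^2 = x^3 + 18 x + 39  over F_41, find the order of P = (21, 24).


Compute successive multiples of P until we hit O:
  1P = (21, 24)
  2P = (17, 16)
  3P = (7, 4)
  4P = (5, 34)
  5P = (25, 40)
  6P = (11, 16)
  7P = (8, 11)
  8P = (13, 25)
  ... (continuing to 47P)
  47P = O

ord(P) = 47


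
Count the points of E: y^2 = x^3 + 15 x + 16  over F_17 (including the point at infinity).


For each x in F_17, count y with y^2 = x^3 + 15 x + 16 mod 17:
  x = 0: RHS = 16, y in [4, 13]  -> 2 point(s)
  x = 1: RHS = 15, y in [7, 10]  -> 2 point(s)
  x = 4: RHS = 4, y in [2, 15]  -> 2 point(s)
  x = 6: RHS = 16, y in [4, 13]  -> 2 point(s)
  x = 8: RHS = 2, y in [6, 11]  -> 2 point(s)
  x = 9: RHS = 13, y in [8, 9]  -> 2 point(s)
  x = 11: RHS = 16, y in [4, 13]  -> 2 point(s)
  x = 16: RHS = 0, y in [0]  -> 1 point(s)
Affine points: 15. Add the point at infinity: total = 16.

#E(F_17) = 16


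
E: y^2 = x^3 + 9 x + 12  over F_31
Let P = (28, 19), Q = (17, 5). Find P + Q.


P != Q, so use the chord formula.
s = (y2 - y1) / (x2 - x1) = (17) / (20) mod 31 = 21
x3 = s^2 - x1 - x2 mod 31 = 21^2 - 28 - 17 = 24
y3 = s (x1 - x3) - y1 mod 31 = 21 * (28 - 24) - 19 = 3

P + Q = (24, 3)


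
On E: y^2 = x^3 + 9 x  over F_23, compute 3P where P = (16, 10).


k = 3 = 11_2 (binary, LSB first: 11)
Double-and-add from P = (16, 10):
  bit 0 = 1: acc = O + (16, 10) = (16, 10)
  bit 1 = 1: acc = (16, 10) + (4, 10) = (3, 13)

3P = (3, 13)


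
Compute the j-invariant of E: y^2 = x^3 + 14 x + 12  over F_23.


Delta = -16(4 a^3 + 27 b^2) mod 23 = 19
-1728 * (4 a)^3 = -1728 * (4*14)^3 mod 23 = 13
j = 13 * 19^(-1) mod 23 = 14

j = 14 (mod 23)


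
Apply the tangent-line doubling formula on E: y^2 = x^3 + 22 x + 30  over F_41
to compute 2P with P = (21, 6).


Doubling: s = (3 x1^2 + a) / (2 y1)
s = (3*21^2 + 22) / (2*6) mod 41 = 13
x3 = s^2 - 2 x1 mod 41 = 13^2 - 2*21 = 4
y3 = s (x1 - x3) - y1 mod 41 = 13 * (21 - 4) - 6 = 10

2P = (4, 10)


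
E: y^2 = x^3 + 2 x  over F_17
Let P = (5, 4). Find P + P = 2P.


Doubling: s = (3 x1^2 + a) / (2 y1)
s = (3*5^2 + 2) / (2*4) mod 17 = 16
x3 = s^2 - 2 x1 mod 17 = 16^2 - 2*5 = 8
y3 = s (x1 - x3) - y1 mod 17 = 16 * (5 - 8) - 4 = 16

2P = (8, 16)


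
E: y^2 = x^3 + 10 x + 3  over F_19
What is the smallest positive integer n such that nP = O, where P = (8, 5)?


Compute successive multiples of P until we hit O:
  1P = (8, 5)
  2P = (9, 9)
  3P = (18, 12)
  4P = (18, 7)
  5P = (9, 10)
  6P = (8, 14)
  7P = O

ord(P) = 7


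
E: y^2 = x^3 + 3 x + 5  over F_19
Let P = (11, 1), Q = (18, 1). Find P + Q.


P != Q, so use the chord formula.
s = (y2 - y1) / (x2 - x1) = (0) / (7) mod 19 = 0
x3 = s^2 - x1 - x2 mod 19 = 0^2 - 11 - 18 = 9
y3 = s (x1 - x3) - y1 mod 19 = 0 * (11 - 9) - 1 = 18

P + Q = (9, 18)


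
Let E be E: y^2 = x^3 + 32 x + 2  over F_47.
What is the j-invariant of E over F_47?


Delta = -16(4 a^3 + 27 b^2) mod 47 = 46
-1728 * (4 a)^3 = -1728 * (4*32)^3 mod 47 = 38
j = 38 * 46^(-1) mod 47 = 9

j = 9 (mod 47)


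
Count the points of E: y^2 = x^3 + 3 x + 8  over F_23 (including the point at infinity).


For each x in F_23, count y with y^2 = x^3 + 3 x + 8 mod 23:
  x = 0: RHS = 8, y in [10, 13]  -> 2 point(s)
  x = 1: RHS = 12, y in [9, 14]  -> 2 point(s)
  x = 6: RHS = 12, y in [9, 14]  -> 2 point(s)
  x = 7: RHS = 4, y in [2, 21]  -> 2 point(s)
  x = 10: RHS = 3, y in [7, 16]  -> 2 point(s)
  x = 12: RHS = 1, y in [1, 22]  -> 2 point(s)
  x = 13: RHS = 13, y in [6, 17]  -> 2 point(s)
  x = 15: RHS = 1, y in [1, 22]  -> 2 point(s)
  x = 16: RHS = 12, y in [9, 14]  -> 2 point(s)
  x = 17: RHS = 4, y in [2, 21]  -> 2 point(s)
  x = 18: RHS = 6, y in [11, 12]  -> 2 point(s)
  x = 19: RHS = 1, y in [1, 22]  -> 2 point(s)
  x = 20: RHS = 18, y in [8, 15]  -> 2 point(s)
  x = 22: RHS = 4, y in [2, 21]  -> 2 point(s)
Affine points: 28. Add the point at infinity: total = 29.

#E(F_23) = 29


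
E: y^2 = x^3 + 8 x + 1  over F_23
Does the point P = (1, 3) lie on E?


Check whether y^2 = x^3 + 8 x + 1 (mod 23) for (x, y) = (1, 3).
LHS: y^2 = 3^2 mod 23 = 9
RHS: x^3 + 8 x + 1 = 1^3 + 8*1 + 1 mod 23 = 10
LHS != RHS

No, not on the curve


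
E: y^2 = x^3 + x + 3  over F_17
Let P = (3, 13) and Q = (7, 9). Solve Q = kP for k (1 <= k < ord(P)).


Enumerate multiples of P until we hit Q = (7, 9):
  1P = (3, 13)
  2P = (2, 9)
  3P = (11, 6)
  4P = (12, 14)
  5P = (6, 15)
  6P = (16, 1)
  7P = (7, 9)
Match found at i = 7.

k = 7
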